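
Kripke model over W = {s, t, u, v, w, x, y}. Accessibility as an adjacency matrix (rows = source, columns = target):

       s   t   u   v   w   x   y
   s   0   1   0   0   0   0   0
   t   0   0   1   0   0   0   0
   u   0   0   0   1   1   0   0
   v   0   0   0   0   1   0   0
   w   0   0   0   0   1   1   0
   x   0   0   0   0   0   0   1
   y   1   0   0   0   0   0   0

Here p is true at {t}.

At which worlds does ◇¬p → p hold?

{s, t}

s: ◇¬p is F, p is F. ✓
t: ◇¬p is T, p is T. ✓
u: ◇¬p is T, p is F. ✗
v: ◇¬p is T, p is F. ✗
w: ◇¬p is T, p is F. ✗
x: ◇¬p is T, p is F. ✗
y: ◇¬p is T, p is F. ✗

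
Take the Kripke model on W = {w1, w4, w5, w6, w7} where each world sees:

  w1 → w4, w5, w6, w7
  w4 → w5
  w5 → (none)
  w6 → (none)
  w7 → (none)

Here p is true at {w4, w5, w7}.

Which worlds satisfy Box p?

{w4, w5, w6, w7}

w1: successors {w4, w5, w6, w7}; p there: w4:T, w5:T, w6:F, w7:T. ✗
w4: successors {w5}; p there: w5:T. ✓
w5: no successors, so Box p holds vacuously. ✓
w6: no successors, so Box p holds vacuously. ✓
w7: no successors, so Box p holds vacuously. ✓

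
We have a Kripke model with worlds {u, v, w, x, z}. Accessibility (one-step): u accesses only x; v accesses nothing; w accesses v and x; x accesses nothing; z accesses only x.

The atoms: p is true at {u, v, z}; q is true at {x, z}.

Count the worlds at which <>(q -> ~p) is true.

u: successors {x}; q -> ~p there: x:T. ✓
v: no successors, so <>(q -> ~p) fails. ✗
w: successors {v, x}; q -> ~p there: v:T, x:T. ✓
x: no successors, so <>(q -> ~p) fails. ✗
z: successors {x}; q -> ~p there: x:T. ✓
Satisfying worlds: {u, w, z}.

3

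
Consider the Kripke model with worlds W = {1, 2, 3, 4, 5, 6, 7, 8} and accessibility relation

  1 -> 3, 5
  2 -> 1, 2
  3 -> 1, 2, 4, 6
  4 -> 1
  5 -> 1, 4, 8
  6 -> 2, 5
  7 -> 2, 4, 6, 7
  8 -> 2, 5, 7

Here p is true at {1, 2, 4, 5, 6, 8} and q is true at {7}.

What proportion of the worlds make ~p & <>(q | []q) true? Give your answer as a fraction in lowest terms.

1/8

1: ~p is F, <>(q | []q) is F. ✗
2: ~p is F, <>(q | []q) is F. ✗
3: ~p is T, <>(q | []q) is F. ✗
4: ~p is F, <>(q | []q) is F. ✗
5: ~p is F, <>(q | []q) is F. ✗
6: ~p is F, <>(q | []q) is F. ✗
7: ~p is T, <>(q | []q) is T. ✓
8: ~p is F, <>(q | []q) is T. ✗
That's 1 of 8 worlds, so 1/8.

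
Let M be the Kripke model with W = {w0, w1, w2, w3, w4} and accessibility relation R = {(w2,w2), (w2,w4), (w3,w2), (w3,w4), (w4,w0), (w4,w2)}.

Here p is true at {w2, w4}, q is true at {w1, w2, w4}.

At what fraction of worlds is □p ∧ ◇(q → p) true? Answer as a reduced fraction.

w0: □p is T, ◇(q → p) is F. ✗
w1: □p is T, ◇(q → p) is F. ✗
w2: □p is T, ◇(q → p) is T. ✓
w3: □p is T, ◇(q → p) is T. ✓
w4: □p is F, ◇(q → p) is T. ✗
That's 2 of 5 worlds, so 2/5.

2/5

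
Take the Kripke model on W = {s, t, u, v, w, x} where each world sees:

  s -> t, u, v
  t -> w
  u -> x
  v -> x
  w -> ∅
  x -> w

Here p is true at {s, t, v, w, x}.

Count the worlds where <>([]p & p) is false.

1

s: successors {t, u, v}; []p & p there: t:T, u:F, v:T. ✓
t: successors {w}; []p & p there: w:T. ✓
u: successors {x}; []p & p there: x:T. ✓
v: successors {x}; []p & p there: x:T. ✓
w: no successors, so <>([]p & p) fails. ✗
x: successors {w}; []p & p there: w:T. ✓
Satisfying worlds: {s, t, u, v, x}.
So <>([]p & p) fails at the other 1 world.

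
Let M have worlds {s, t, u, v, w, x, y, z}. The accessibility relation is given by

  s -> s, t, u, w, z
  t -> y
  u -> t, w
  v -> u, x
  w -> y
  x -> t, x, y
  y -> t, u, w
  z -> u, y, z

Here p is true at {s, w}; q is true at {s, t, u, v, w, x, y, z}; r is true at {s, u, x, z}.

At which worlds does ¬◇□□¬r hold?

{u}

s: ◇□□¬r is T. ✗
t: ◇□□¬r is T. ✗
u: ◇□□¬r is F. ✓
v: ◇□□¬r is T. ✗
w: ◇□□¬r is T. ✗
x: ◇□□¬r is T. ✗
y: ◇□□¬r is T. ✗
z: ◇□□¬r is T. ✗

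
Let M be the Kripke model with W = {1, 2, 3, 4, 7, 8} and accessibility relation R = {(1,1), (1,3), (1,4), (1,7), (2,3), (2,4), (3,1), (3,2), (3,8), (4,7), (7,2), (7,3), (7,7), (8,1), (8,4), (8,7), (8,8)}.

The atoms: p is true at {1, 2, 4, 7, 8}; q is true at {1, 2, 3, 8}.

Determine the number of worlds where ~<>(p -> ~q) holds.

1: <>(p -> ~q) is T. ✗
2: <>(p -> ~q) is T. ✗
3: <>(p -> ~q) is F. ✓
4: <>(p -> ~q) is T. ✗
7: <>(p -> ~q) is T. ✗
8: <>(p -> ~q) is T. ✗
Satisfying worlds: {3}.

1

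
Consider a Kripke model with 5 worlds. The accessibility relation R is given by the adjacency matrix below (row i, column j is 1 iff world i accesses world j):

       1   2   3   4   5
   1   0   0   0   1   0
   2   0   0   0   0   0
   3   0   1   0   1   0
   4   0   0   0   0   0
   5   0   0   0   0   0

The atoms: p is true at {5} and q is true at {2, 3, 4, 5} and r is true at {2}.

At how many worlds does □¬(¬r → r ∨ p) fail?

1: successors {4}; ¬(¬r → r ∨ p) there: 4:T. ✓
2: no successors, so □¬(¬r → r ∨ p) holds vacuously. ✓
3: successors {2, 4}; ¬(¬r → r ∨ p) there: 2:F, 4:T. ✗
4: no successors, so □¬(¬r → r ∨ p) holds vacuously. ✓
5: no successors, so □¬(¬r → r ∨ p) holds vacuously. ✓
Satisfying worlds: {1, 2, 4, 5}.
So □¬(¬r → r ∨ p) fails at the other 1 world.

1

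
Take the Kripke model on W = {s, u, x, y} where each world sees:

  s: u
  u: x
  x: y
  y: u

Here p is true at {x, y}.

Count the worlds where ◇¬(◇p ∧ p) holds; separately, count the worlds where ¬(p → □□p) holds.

For ◇¬(◇p ∧ p):
s: successors {u}; ¬(◇p ∧ p) there: u:T. ✓
u: successors {x}; ¬(◇p ∧ p) there: x:F. ✗
x: successors {y}; ¬(◇p ∧ p) there: y:T. ✓
y: successors {u}; ¬(◇p ∧ p) there: u:T. ✓
— 3 worlds.
For ¬(p → □□p):
s: p → □□p is T. ✗
u: p → □□p is T. ✗
x: p → □□p is F. ✓
y: p → □□p is T. ✗
— 1 world.

3 and 1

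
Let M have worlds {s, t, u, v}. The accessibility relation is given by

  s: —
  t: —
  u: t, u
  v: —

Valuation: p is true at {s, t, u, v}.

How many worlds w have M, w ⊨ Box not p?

3

s: no successors, so Box not p holds vacuously. ✓
t: no successors, so Box not p holds vacuously. ✓
u: successors {t, u}; not p there: t:F, u:F. ✗
v: no successors, so Box not p holds vacuously. ✓
Satisfying worlds: {s, t, v}.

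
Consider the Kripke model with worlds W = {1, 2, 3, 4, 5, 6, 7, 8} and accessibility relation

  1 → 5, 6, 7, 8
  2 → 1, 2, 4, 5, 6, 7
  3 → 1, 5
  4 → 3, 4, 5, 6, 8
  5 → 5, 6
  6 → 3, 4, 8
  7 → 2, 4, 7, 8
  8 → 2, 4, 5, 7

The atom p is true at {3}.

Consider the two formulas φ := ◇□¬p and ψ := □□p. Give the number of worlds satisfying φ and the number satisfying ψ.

For ◇□¬p:
1: successors {5, 6, 7, 8}; □¬p there: 5:T, 6:F, 7:T, 8:T. ✓
2: successors {1, 2, 4, 5, 6, 7}; □¬p there: 1:T, 2:T, 4:F, 5:T, 6:F, 7:T. ✓
3: successors {1, 5}; □¬p there: 1:T, 5:T. ✓
4: successors {3, 4, 5, 6, 8}; □¬p there: 3:T, 4:F, 5:T, 6:F, 8:T. ✓
5: successors {5, 6}; □¬p there: 5:T, 6:F. ✓
6: successors {3, 4, 8}; □¬p there: 3:T, 4:F, 8:T. ✓
7: successors {2, 4, 7, 8}; □¬p there: 2:T, 4:F, 7:T, 8:T. ✓
8: successors {2, 4, 5, 7}; □¬p there: 2:T, 4:F, 5:T, 7:T. ✓
— 8 worlds.
For □□p:
1: successors {5, 6, 7, 8}; □p there: 5:F, 6:F, 7:F, 8:F. ✗
2: successors {1, 2, 4, 5, 6, 7}; □p there: 1:F, 2:F, 4:F, 5:F, 6:F, 7:F. ✗
3: successors {1, 5}; □p there: 1:F, 5:F. ✗
4: successors {3, 4, 5, 6, 8}; □p there: 3:F, 4:F, 5:F, 6:F, 8:F. ✗
5: successors {5, 6}; □p there: 5:F, 6:F. ✗
6: successors {3, 4, 8}; □p there: 3:F, 4:F, 8:F. ✗
7: successors {2, 4, 7, 8}; □p there: 2:F, 4:F, 7:F, 8:F. ✗
8: successors {2, 4, 5, 7}; □p there: 2:F, 4:F, 5:F, 7:F. ✗
— 0 worlds.

8 and 0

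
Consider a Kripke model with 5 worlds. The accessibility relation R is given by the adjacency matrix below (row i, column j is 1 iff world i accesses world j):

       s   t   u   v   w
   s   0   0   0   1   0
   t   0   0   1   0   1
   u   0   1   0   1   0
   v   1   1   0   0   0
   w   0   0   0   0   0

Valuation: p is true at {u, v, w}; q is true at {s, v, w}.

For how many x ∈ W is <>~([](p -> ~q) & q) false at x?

2

s: successors {v}; ~([](p -> ~q) & q) there: v:F. ✗
t: successors {u, w}; ~([](p -> ~q) & q) there: u:T, w:F. ✓
u: successors {t, v}; ~([](p -> ~q) & q) there: t:T, v:F. ✓
v: successors {s, t}; ~([](p -> ~q) & q) there: s:T, t:T. ✓
w: no successors, so <>~([](p -> ~q) & q) fails. ✗
Satisfying worlds: {t, u, v}.
So <>~([](p -> ~q) & q) fails at the other 2 worlds.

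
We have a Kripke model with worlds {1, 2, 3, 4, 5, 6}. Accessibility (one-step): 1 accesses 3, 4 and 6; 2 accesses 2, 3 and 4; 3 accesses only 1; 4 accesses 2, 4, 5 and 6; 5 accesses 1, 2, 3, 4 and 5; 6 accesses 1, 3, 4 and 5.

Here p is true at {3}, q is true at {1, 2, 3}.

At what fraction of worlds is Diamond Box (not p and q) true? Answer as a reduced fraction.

2/3

1: successors {3, 4, 6}; Box (not p and q) there: 3:T, 4:F, 6:F. ✓
2: successors {2, 3, 4}; Box (not p and q) there: 2:F, 3:T, 4:F. ✓
3: successors {1}; Box (not p and q) there: 1:F. ✗
4: successors {2, 4, 5, 6}; Box (not p and q) there: 2:F, 4:F, 5:F, 6:F. ✗
5: successors {1, 2, 3, 4, 5}; Box (not p and q) there: 1:F, 2:F, 3:T, 4:F, 5:F. ✓
6: successors {1, 3, 4, 5}; Box (not p and q) there: 1:F, 3:T, 4:F, 5:F. ✓
That's 4 of 6 worlds, so 4/6 = 2/3.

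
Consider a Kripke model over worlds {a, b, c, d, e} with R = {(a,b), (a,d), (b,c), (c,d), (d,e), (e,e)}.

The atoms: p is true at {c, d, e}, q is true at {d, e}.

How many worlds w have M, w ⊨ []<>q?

4

a: successors {b, d}; <>q there: b:F, d:T. ✗
b: successors {c}; <>q there: c:T. ✓
c: successors {d}; <>q there: d:T. ✓
d: successors {e}; <>q there: e:T. ✓
e: successors {e}; <>q there: e:T. ✓
Satisfying worlds: {b, c, d, e}.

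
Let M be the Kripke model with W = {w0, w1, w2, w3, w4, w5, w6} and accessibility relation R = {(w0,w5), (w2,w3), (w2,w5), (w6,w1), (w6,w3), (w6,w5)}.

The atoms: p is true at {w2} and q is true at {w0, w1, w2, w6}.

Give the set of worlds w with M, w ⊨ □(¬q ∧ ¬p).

w0: successors {w5}; ¬q ∧ ¬p there: w5:T. ✓
w1: no successors, so □(¬q ∧ ¬p) holds vacuously. ✓
w2: successors {w3, w5}; ¬q ∧ ¬p there: w3:T, w5:T. ✓
w3: no successors, so □(¬q ∧ ¬p) holds vacuously. ✓
w4: no successors, so □(¬q ∧ ¬p) holds vacuously. ✓
w5: no successors, so □(¬q ∧ ¬p) holds vacuously. ✓
w6: successors {w1, w3, w5}; ¬q ∧ ¬p there: w1:F, w3:T, w5:T. ✗

{w0, w1, w2, w3, w4, w5}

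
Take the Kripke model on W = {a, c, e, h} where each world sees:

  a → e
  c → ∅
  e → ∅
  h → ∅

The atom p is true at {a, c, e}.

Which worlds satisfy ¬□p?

∅

a: □p is T. ✗
c: □p is T. ✗
e: □p is T. ✗
h: □p is T. ✗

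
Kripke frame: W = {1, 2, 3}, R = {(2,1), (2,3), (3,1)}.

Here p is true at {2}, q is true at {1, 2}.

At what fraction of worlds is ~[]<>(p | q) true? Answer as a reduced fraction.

1: []<>(p | q) is T. ✗
2: []<>(p | q) is F. ✓
3: []<>(p | q) is F. ✓
That's 2 of 3 worlds, so 2/3.

2/3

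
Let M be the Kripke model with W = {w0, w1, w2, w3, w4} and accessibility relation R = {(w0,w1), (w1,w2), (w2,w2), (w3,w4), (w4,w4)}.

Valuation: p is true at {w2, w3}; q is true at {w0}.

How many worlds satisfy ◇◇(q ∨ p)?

3

w0: successors {w1}; ◇(q ∨ p) there: w1:T. ✓
w1: successors {w2}; ◇(q ∨ p) there: w2:T. ✓
w2: successors {w2}; ◇(q ∨ p) there: w2:T. ✓
w3: successors {w4}; ◇(q ∨ p) there: w4:F. ✗
w4: successors {w4}; ◇(q ∨ p) there: w4:F. ✗
Satisfying worlds: {w0, w1, w2}.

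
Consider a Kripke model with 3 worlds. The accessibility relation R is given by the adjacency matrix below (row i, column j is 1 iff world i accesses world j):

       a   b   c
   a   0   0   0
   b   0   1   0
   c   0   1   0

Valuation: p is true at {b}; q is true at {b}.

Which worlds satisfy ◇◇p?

a: no successors, so ◇◇p fails. ✗
b: successors {b}; ◇p there: b:T. ✓
c: successors {b}; ◇p there: b:T. ✓

{b, c}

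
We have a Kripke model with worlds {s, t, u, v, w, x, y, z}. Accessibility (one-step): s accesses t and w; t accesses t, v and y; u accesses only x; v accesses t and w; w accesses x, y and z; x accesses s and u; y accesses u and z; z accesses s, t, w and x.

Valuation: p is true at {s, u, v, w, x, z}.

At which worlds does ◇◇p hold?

{s, t, u, v, w, x, y, z}

s: successors {t, w}; ◇p there: t:T, w:T. ✓
t: successors {t, v, y}; ◇p there: t:T, v:T, y:T. ✓
u: successors {x}; ◇p there: x:T. ✓
v: successors {t, w}; ◇p there: t:T, w:T. ✓
w: successors {x, y, z}; ◇p there: x:T, y:T, z:T. ✓
x: successors {s, u}; ◇p there: s:T, u:T. ✓
y: successors {u, z}; ◇p there: u:T, z:T. ✓
z: successors {s, t, w, x}; ◇p there: s:T, t:T, w:T, x:T. ✓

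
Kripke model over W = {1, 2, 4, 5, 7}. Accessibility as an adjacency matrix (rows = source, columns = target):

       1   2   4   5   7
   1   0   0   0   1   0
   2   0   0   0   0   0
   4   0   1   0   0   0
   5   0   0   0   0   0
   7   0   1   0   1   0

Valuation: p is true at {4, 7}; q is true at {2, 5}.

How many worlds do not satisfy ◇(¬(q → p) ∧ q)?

2

1: successors {5}; ¬(q → p) ∧ q there: 5:T. ✓
2: no successors, so ◇(¬(q → p) ∧ q) fails. ✗
4: successors {2}; ¬(q → p) ∧ q there: 2:T. ✓
5: no successors, so ◇(¬(q → p) ∧ q) fails. ✗
7: successors {2, 5}; ¬(q → p) ∧ q there: 2:T, 5:T. ✓
Satisfying worlds: {1, 4, 7}.
So ◇(¬(q → p) ∧ q) fails at the other 2 worlds.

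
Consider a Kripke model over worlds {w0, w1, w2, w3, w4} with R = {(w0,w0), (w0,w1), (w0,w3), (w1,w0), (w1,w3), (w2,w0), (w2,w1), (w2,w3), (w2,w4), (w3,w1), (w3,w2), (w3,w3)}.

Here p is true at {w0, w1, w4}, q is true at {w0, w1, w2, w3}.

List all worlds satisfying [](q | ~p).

w0: successors {w0, w1, w3}; q | ~p there: w0:T, w1:T, w3:T. ✓
w1: successors {w0, w3}; q | ~p there: w0:T, w3:T. ✓
w2: successors {w0, w1, w3, w4}; q | ~p there: w0:T, w1:T, w3:T, w4:F. ✗
w3: successors {w1, w2, w3}; q | ~p there: w1:T, w2:T, w3:T. ✓
w4: no successors, so [](q | ~p) holds vacuously. ✓

{w0, w1, w3, w4}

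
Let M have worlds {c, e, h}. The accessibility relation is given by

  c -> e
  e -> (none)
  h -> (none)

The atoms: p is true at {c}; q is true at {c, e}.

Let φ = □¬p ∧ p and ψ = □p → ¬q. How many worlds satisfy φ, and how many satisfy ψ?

For □¬p ∧ p:
c: □¬p is T, p is T. ✓
e: □¬p is T, p is F. ✗
h: □¬p is T, p is F. ✗
— 1 world.
For □p → ¬q:
c: □p is F, ¬q is F. ✓
e: □p is T, ¬q is F. ✗
h: □p is T, ¬q is T. ✓
— 2 worlds.

1 and 2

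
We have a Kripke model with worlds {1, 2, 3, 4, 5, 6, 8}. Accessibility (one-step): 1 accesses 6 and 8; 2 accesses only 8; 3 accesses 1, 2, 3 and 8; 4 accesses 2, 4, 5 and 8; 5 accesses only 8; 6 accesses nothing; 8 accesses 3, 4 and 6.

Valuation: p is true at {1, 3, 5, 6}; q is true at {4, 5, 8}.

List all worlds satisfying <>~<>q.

1: successors {6, 8}; ~<>q there: 6:T, 8:F. ✓
2: successors {8}; ~<>q there: 8:F. ✗
3: successors {1, 2, 3, 8}; ~<>q there: 1:F, 2:F, 3:F, 8:F. ✗
4: successors {2, 4, 5, 8}; ~<>q there: 2:F, 4:F, 5:F, 8:F. ✗
5: successors {8}; ~<>q there: 8:F. ✗
6: no successors, so <>~<>q fails. ✗
8: successors {3, 4, 6}; ~<>q there: 3:F, 4:F, 6:T. ✓

{1, 8}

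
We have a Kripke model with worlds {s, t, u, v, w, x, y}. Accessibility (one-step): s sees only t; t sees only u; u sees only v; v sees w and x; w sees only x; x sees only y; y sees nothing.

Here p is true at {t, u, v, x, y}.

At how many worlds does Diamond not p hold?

1

s: successors {t}; not p there: t:F. ✗
t: successors {u}; not p there: u:F. ✗
u: successors {v}; not p there: v:F. ✗
v: successors {w, x}; not p there: w:T, x:F. ✓
w: successors {x}; not p there: x:F. ✗
x: successors {y}; not p there: y:F. ✗
y: no successors, so Diamond not p fails. ✗
Satisfying worlds: {v}.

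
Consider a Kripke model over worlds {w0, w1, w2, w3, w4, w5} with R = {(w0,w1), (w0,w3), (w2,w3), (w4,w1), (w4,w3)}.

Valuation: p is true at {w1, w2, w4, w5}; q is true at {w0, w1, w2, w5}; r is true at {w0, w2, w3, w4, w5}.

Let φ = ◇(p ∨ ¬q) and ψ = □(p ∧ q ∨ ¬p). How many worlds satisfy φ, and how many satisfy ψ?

For ◇(p ∨ ¬q):
w0: successors {w1, w3}; p ∨ ¬q there: w1:T, w3:T. ✓
w1: no successors, so ◇(p ∨ ¬q) fails. ✗
w2: successors {w3}; p ∨ ¬q there: w3:T. ✓
w3: no successors, so ◇(p ∨ ¬q) fails. ✗
w4: successors {w1, w3}; p ∨ ¬q there: w1:T, w3:T. ✓
w5: no successors, so ◇(p ∨ ¬q) fails. ✗
— 3 worlds.
For □(p ∧ q ∨ ¬p):
w0: successors {w1, w3}; p ∧ q ∨ ¬p there: w1:T, w3:T. ✓
w1: no successors, so □(p ∧ q ∨ ¬p) holds vacuously. ✓
w2: successors {w3}; p ∧ q ∨ ¬p there: w3:T. ✓
w3: no successors, so □(p ∧ q ∨ ¬p) holds vacuously. ✓
w4: successors {w1, w3}; p ∧ q ∨ ¬p there: w1:T, w3:T. ✓
w5: no successors, so □(p ∧ q ∨ ¬p) holds vacuously. ✓
— 6 worlds.

3 and 6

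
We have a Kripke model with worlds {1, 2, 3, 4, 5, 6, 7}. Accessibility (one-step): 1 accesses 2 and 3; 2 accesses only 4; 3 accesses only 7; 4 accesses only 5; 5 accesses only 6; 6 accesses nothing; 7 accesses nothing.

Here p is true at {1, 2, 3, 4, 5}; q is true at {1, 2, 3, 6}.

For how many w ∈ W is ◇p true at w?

3

1: successors {2, 3}; p there: 2:T, 3:T. ✓
2: successors {4}; p there: 4:T. ✓
3: successors {7}; p there: 7:F. ✗
4: successors {5}; p there: 5:T. ✓
5: successors {6}; p there: 6:F. ✗
6: no successors, so ◇p fails. ✗
7: no successors, so ◇p fails. ✗
Satisfying worlds: {1, 2, 4}.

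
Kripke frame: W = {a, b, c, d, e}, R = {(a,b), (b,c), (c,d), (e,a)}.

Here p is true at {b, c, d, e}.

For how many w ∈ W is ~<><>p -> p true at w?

5

a: ~<><>p is F, p is F. ✓
b: ~<><>p is F, p is T. ✓
c: ~<><>p is T, p is T. ✓
d: ~<><>p is T, p is T. ✓
e: ~<><>p is F, p is T. ✓
Satisfying worlds: {a, b, c, d, e}.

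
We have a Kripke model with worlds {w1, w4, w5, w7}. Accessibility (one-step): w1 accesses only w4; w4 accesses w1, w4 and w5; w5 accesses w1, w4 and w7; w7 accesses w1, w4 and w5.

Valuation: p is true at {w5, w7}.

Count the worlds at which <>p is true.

3

w1: successors {w4}; p there: w4:F. ✗
w4: successors {w1, w4, w5}; p there: w1:F, w4:F, w5:T. ✓
w5: successors {w1, w4, w7}; p there: w1:F, w4:F, w7:T. ✓
w7: successors {w1, w4, w5}; p there: w1:F, w4:F, w5:T. ✓
Satisfying worlds: {w4, w5, w7}.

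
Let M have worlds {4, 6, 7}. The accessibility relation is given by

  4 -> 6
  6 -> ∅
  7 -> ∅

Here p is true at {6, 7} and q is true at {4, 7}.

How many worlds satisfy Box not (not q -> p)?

4: successors {6}; not (not q -> p) there: 6:F. ✗
6: no successors, so Box not (not q -> p) holds vacuously. ✓
7: no successors, so Box not (not q -> p) holds vacuously. ✓
Satisfying worlds: {6, 7}.

2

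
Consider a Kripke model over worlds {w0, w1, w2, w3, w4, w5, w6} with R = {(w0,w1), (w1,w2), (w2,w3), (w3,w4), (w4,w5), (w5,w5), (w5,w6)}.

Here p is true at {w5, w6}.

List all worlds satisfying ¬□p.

w0: □p is F. ✓
w1: □p is F. ✓
w2: □p is F. ✓
w3: □p is F. ✓
w4: □p is T. ✗
w5: □p is T. ✗
w6: □p is T. ✗

{w0, w1, w2, w3}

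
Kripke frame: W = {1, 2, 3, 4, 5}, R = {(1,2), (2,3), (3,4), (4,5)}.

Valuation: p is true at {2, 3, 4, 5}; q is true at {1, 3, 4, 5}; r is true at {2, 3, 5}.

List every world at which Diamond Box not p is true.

1: successors {2}; Box not p there: 2:F. ✗
2: successors {3}; Box not p there: 3:F. ✗
3: successors {4}; Box not p there: 4:F. ✗
4: successors {5}; Box not p there: 5:T. ✓
5: no successors, so Diamond Box not p fails. ✗

{4}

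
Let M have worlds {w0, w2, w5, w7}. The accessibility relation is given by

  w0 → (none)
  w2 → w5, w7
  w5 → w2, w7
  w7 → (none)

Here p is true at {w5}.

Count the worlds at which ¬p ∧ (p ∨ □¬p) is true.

2

w0: ¬p is T, p ∨ □¬p is T. ✓
w2: ¬p is T, p ∨ □¬p is F. ✗
w5: ¬p is F, p ∨ □¬p is T. ✗
w7: ¬p is T, p ∨ □¬p is T. ✓
Satisfying worlds: {w0, w7}.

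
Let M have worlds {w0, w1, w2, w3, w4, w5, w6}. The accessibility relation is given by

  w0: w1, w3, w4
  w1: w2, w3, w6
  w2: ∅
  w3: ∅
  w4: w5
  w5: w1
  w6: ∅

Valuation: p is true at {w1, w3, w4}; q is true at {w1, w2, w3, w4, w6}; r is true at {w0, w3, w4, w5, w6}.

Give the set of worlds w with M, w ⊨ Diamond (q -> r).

{w0, w1, w4}

w0: successors {w1, w3, w4}; q -> r there: w1:F, w3:T, w4:T. ✓
w1: successors {w2, w3, w6}; q -> r there: w2:F, w3:T, w6:T. ✓
w2: no successors, so Diamond (q -> r) fails. ✗
w3: no successors, so Diamond (q -> r) fails. ✗
w4: successors {w5}; q -> r there: w5:T. ✓
w5: successors {w1}; q -> r there: w1:F. ✗
w6: no successors, so Diamond (q -> r) fails. ✗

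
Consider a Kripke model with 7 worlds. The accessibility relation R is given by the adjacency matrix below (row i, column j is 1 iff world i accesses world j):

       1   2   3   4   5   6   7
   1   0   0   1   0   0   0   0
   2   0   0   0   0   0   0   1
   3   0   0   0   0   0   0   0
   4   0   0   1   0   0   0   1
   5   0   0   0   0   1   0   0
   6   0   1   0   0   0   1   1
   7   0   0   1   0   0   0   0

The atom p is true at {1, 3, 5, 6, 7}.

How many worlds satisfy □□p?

1: successors {3}; □p there: 3:T. ✓
2: successors {7}; □p there: 7:T. ✓
3: no successors, so □□p holds vacuously. ✓
4: successors {3, 7}; □p there: 3:T, 7:T. ✓
5: successors {5}; □p there: 5:T. ✓
6: successors {2, 6, 7}; □p there: 2:T, 6:F, 7:T. ✗
7: successors {3}; □p there: 3:T. ✓
Satisfying worlds: {1, 2, 3, 4, 5, 7}.

6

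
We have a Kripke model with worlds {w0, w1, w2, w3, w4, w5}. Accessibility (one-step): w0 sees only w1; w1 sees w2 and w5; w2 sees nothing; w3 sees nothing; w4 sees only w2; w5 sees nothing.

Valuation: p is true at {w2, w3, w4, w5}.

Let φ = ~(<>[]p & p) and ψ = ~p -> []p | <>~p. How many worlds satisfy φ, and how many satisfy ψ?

For ~(<>[]p & p):
w0: <>[]p & p is F. ✓
w1: <>[]p & p is F. ✓
w2: <>[]p & p is F. ✓
w3: <>[]p & p is F. ✓
w4: <>[]p & p is T. ✗
w5: <>[]p & p is F. ✓
— 5 worlds.
For ~p -> []p | <>~p:
w0: ~p is T, []p | <>~p is T. ✓
w1: ~p is T, []p | <>~p is T. ✓
w2: ~p is F, []p | <>~p is T. ✓
w3: ~p is F, []p | <>~p is T. ✓
w4: ~p is F, []p | <>~p is T. ✓
w5: ~p is F, []p | <>~p is T. ✓
— 6 worlds.

5 and 6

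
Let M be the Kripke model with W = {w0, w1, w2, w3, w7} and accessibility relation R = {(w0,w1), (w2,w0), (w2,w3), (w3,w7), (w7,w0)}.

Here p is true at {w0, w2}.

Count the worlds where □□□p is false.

1

w0: successors {w1}; □□p there: w1:T. ✓
w1: no successors, so □□□p holds vacuously. ✓
w2: successors {w0, w3}; □□p there: w0:T, w3:T. ✓
w3: successors {w7}; □□p there: w7:F. ✗
w7: successors {w0}; □□p there: w0:T. ✓
Satisfying worlds: {w0, w1, w2, w7}.
So □□□p fails at the other 1 world.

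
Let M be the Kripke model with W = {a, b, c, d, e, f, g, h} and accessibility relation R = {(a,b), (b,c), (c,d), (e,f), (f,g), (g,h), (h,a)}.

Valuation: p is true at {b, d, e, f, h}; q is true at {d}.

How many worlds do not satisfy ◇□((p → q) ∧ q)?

a: successors {b}; □((p → q) ∧ q) there: b:F. ✗
b: successors {c}; □((p → q) ∧ q) there: c:T. ✓
c: successors {d}; □((p → q) ∧ q) there: d:T. ✓
d: no successors, so ◇□((p → q) ∧ q) fails. ✗
e: successors {f}; □((p → q) ∧ q) there: f:F. ✗
f: successors {g}; □((p → q) ∧ q) there: g:F. ✗
g: successors {h}; □((p → q) ∧ q) there: h:F. ✗
h: successors {a}; □((p → q) ∧ q) there: a:F. ✗
Satisfying worlds: {b, c}.
So ◇□((p → q) ∧ q) fails at the other 6 worlds.

6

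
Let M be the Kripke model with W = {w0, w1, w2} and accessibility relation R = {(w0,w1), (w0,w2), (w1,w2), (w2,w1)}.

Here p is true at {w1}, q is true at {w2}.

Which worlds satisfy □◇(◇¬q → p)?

w0: successors {w1, w2}; ◇(◇¬q → p) there: w1:F, w2:T. ✗
w1: successors {w2}; ◇(◇¬q → p) there: w2:T. ✓
w2: successors {w1}; ◇(◇¬q → p) there: w1:F. ✗

{w1}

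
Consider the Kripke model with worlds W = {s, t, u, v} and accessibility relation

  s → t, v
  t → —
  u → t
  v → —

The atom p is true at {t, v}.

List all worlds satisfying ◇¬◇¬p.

{s, u}

s: successors {t, v}; ¬◇¬p there: t:T, v:T. ✓
t: no successors, so ◇¬◇¬p fails. ✗
u: successors {t}; ¬◇¬p there: t:T. ✓
v: no successors, so ◇¬◇¬p fails. ✗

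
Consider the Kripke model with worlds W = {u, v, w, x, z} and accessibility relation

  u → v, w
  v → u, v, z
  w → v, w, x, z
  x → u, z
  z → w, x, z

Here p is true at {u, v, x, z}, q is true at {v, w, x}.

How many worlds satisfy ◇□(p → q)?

u: successors {v, w}; □(p → q) there: v:F, w:F. ✗
v: successors {u, v, z}; □(p → q) there: u:T, v:F, z:F. ✓
w: successors {v, w, x, z}; □(p → q) there: v:F, w:F, x:F, z:F. ✗
x: successors {u, z}; □(p → q) there: u:T, z:F. ✓
z: successors {w, x, z}; □(p → q) there: w:F, x:F, z:F. ✗
Satisfying worlds: {v, x}.

2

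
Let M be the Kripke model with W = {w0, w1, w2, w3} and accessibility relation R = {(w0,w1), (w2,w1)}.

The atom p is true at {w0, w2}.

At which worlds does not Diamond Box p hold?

w0: Diamond Box p is T. ✗
w1: Diamond Box p is F. ✓
w2: Diamond Box p is T. ✗
w3: Diamond Box p is F. ✓

{w1, w3}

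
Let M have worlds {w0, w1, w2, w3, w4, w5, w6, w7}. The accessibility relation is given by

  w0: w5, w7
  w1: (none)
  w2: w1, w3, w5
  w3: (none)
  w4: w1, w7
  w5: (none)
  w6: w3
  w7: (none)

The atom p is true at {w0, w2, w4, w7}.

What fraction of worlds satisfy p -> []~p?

3/4

w0: p is T, []~p is F. ✗
w1: p is F, []~p is T. ✓
w2: p is T, []~p is T. ✓
w3: p is F, []~p is T. ✓
w4: p is T, []~p is F. ✗
w5: p is F, []~p is T. ✓
w6: p is F, []~p is T. ✓
w7: p is T, []~p is T. ✓
That's 6 of 8 worlds, so 6/8 = 3/4.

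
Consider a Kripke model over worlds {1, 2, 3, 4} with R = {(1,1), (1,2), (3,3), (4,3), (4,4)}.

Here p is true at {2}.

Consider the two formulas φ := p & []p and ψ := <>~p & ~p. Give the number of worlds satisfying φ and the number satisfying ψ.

1 and 3

For p & []p:
1: p is F, []p is F. ✗
2: p is T, []p is T. ✓
3: p is F, []p is F. ✗
4: p is F, []p is F. ✗
— 1 world.
For <>~p & ~p:
1: <>~p is T, ~p is T. ✓
2: <>~p is F, ~p is F. ✗
3: <>~p is T, ~p is T. ✓
4: <>~p is T, ~p is T. ✓
— 3 worlds.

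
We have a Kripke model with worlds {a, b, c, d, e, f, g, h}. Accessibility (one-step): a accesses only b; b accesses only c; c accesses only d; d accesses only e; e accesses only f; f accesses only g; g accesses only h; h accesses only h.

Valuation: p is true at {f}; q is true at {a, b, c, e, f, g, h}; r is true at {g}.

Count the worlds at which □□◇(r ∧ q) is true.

1

a: successors {b}; □◇(r ∧ q) there: b:F. ✗
b: successors {c}; □◇(r ∧ q) there: c:F. ✗
c: successors {d}; □◇(r ∧ q) there: d:F. ✗
d: successors {e}; □◇(r ∧ q) there: e:T. ✓
e: successors {f}; □◇(r ∧ q) there: f:F. ✗
f: successors {g}; □◇(r ∧ q) there: g:F. ✗
g: successors {h}; □◇(r ∧ q) there: h:F. ✗
h: successors {h}; □◇(r ∧ q) there: h:F. ✗
Satisfying worlds: {d}.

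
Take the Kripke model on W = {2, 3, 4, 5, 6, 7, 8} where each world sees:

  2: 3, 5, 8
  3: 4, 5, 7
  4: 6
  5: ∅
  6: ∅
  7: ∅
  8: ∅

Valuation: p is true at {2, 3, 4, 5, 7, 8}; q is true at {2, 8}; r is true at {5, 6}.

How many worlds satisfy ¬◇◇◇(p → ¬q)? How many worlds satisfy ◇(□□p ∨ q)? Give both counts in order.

For ¬◇◇◇(p → ¬q):
2: ◇◇◇(p → ¬q) is T. ✗
3: ◇◇◇(p → ¬q) is F. ✓
4: ◇◇◇(p → ¬q) is F. ✓
5: ◇◇◇(p → ¬q) is F. ✓
6: ◇◇◇(p → ¬q) is F. ✓
7: ◇◇◇(p → ¬q) is F. ✓
8: ◇◇◇(p → ¬q) is F. ✓
— 6 worlds.
For ◇(□□p ∨ q):
2: successors {3, 5, 8}; □□p ∨ q there: 3:F, 5:T, 8:T. ✓
3: successors {4, 5, 7}; □□p ∨ q there: 4:T, 5:T, 7:T. ✓
4: successors {6}; □□p ∨ q there: 6:T. ✓
5: no successors, so ◇(□□p ∨ q) fails. ✗
6: no successors, so ◇(□□p ∨ q) fails. ✗
7: no successors, so ◇(□□p ∨ q) fails. ✗
8: no successors, so ◇(□□p ∨ q) fails. ✗
— 3 worlds.

6 and 3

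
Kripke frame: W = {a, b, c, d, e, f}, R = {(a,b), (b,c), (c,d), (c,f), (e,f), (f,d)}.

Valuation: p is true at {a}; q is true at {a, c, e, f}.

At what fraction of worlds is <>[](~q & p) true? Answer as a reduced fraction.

1/3

a: successors {b}; [](~q & p) there: b:F. ✗
b: successors {c}; [](~q & p) there: c:F. ✗
c: successors {d, f}; [](~q & p) there: d:T, f:F. ✓
d: no successors, so <>[](~q & p) fails. ✗
e: successors {f}; [](~q & p) there: f:F. ✗
f: successors {d}; [](~q & p) there: d:T. ✓
That's 2 of 6 worlds, so 2/6 = 1/3.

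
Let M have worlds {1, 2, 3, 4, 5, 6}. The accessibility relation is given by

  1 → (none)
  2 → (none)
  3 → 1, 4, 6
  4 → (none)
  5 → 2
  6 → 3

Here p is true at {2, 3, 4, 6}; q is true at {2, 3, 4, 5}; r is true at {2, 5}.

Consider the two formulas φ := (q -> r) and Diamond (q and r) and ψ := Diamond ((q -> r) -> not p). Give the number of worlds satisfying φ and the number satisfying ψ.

1 and 2

For (q -> r) and Diamond (q and r):
1: q -> r is T, Diamond (q and r) is F. ✗
2: q -> r is T, Diamond (q and r) is F. ✗
3: q -> r is F, Diamond (q and r) is F. ✗
4: q -> r is F, Diamond (q and r) is F. ✗
5: q -> r is T, Diamond (q and r) is T. ✓
6: q -> r is T, Diamond (q and r) is F. ✗
— 1 world.
For Diamond ((q -> r) -> not p):
1: no successors, so Diamond ((q -> r) -> not p) fails. ✗
2: no successors, so Diamond ((q -> r) -> not p) fails. ✗
3: successors {1, 4, 6}; (q -> r) -> not p there: 1:T, 4:T, 6:F. ✓
4: no successors, so Diamond ((q -> r) -> not p) fails. ✗
5: successors {2}; (q -> r) -> not p there: 2:F. ✗
6: successors {3}; (q -> r) -> not p there: 3:T. ✓
— 2 worlds.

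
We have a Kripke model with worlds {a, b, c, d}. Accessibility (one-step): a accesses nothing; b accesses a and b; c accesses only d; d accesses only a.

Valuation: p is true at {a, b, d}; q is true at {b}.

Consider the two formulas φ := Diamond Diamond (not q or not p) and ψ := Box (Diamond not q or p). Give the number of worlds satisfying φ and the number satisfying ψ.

For Diamond Diamond (not q or not p):
a: no successors, so Diamond Diamond (not q or not p) fails. ✗
b: successors {a, b}; Diamond (not q or not p) there: a:F, b:T. ✓
c: successors {d}; Diamond (not q or not p) there: d:T. ✓
d: successors {a}; Diamond (not q or not p) there: a:F. ✗
— 2 worlds.
For Box (Diamond not q or p):
a: no successors, so Box (Diamond not q or p) holds vacuously. ✓
b: successors {a, b}; Diamond not q or p there: a:T, b:T. ✓
c: successors {d}; Diamond not q or p there: d:T. ✓
d: successors {a}; Diamond not q or p there: a:T. ✓
— 4 worlds.

2 and 4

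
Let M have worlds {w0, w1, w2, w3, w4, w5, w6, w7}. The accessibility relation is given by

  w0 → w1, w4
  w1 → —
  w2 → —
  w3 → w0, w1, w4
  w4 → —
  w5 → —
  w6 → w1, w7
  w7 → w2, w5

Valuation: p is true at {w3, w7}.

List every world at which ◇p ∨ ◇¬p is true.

w0: ◇p is F, ◇¬p is T. ✓
w1: ◇p is F, ◇¬p is F. ✗
w2: ◇p is F, ◇¬p is F. ✗
w3: ◇p is F, ◇¬p is T. ✓
w4: ◇p is F, ◇¬p is F. ✗
w5: ◇p is F, ◇¬p is F. ✗
w6: ◇p is T, ◇¬p is T. ✓
w7: ◇p is F, ◇¬p is T. ✓

{w0, w3, w6, w7}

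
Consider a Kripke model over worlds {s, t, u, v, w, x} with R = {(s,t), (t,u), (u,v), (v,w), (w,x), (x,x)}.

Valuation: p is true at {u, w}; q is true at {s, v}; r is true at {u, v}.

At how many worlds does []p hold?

s: successors {t}; p there: t:F. ✗
t: successors {u}; p there: u:T. ✓
u: successors {v}; p there: v:F. ✗
v: successors {w}; p there: w:T. ✓
w: successors {x}; p there: x:F. ✗
x: successors {x}; p there: x:F. ✗
Satisfying worlds: {t, v}.

2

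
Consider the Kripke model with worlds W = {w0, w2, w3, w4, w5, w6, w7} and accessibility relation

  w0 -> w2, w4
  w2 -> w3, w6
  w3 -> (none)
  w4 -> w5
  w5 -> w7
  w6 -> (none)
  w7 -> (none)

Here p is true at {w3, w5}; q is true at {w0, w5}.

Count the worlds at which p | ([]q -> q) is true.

w0: p is F, []q -> q is T. ✓
w2: p is F, []q -> q is T. ✓
w3: p is T, []q -> q is F. ✓
w4: p is F, []q -> q is F. ✗
w5: p is T, []q -> q is T. ✓
w6: p is F, []q -> q is F. ✗
w7: p is F, []q -> q is F. ✗
Satisfying worlds: {w0, w2, w3, w5}.

4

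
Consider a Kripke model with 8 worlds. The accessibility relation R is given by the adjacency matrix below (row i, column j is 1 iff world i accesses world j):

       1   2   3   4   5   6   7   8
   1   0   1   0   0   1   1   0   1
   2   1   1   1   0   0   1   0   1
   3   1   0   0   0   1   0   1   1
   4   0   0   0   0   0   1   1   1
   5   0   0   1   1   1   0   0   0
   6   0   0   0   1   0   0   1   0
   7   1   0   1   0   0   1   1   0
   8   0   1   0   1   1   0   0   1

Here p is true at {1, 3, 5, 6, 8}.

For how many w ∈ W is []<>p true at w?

4

1: successors {2, 5, 6, 8}; <>p there: 2:T, 5:T, 6:F, 8:T. ✗
2: successors {1, 2, 3, 6, 8}; <>p there: 1:T, 2:T, 3:T, 6:F, 8:T. ✗
3: successors {1, 5, 7, 8}; <>p there: 1:T, 5:T, 7:T, 8:T. ✓
4: successors {6, 7, 8}; <>p there: 6:F, 7:T, 8:T. ✗
5: successors {3, 4, 5}; <>p there: 3:T, 4:T, 5:T. ✓
6: successors {4, 7}; <>p there: 4:T, 7:T. ✓
7: successors {1, 3, 6, 7}; <>p there: 1:T, 3:T, 6:F, 7:T. ✗
8: successors {2, 4, 5, 8}; <>p there: 2:T, 4:T, 5:T, 8:T. ✓
Satisfying worlds: {3, 5, 6, 8}.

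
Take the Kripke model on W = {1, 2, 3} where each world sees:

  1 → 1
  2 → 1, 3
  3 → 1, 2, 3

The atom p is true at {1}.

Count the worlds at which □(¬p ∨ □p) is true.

1: successors {1}; ¬p ∨ □p there: 1:T. ✓
2: successors {1, 3}; ¬p ∨ □p there: 1:T, 3:T. ✓
3: successors {1, 2, 3}; ¬p ∨ □p there: 1:T, 2:T, 3:T. ✓
Satisfying worlds: {1, 2, 3}.

3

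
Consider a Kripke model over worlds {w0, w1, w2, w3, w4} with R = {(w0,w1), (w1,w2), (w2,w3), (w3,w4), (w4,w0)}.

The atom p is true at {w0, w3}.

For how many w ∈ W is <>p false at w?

3

w0: successors {w1}; p there: w1:F. ✗
w1: successors {w2}; p there: w2:F. ✗
w2: successors {w3}; p there: w3:T. ✓
w3: successors {w4}; p there: w4:F. ✗
w4: successors {w0}; p there: w0:T. ✓
Satisfying worlds: {w2, w4}.
So <>p fails at the other 3 worlds.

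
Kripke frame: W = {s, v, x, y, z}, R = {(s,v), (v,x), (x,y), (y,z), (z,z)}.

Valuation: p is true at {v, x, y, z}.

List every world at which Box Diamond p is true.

{s, v, x, y, z}

s: successors {v}; Diamond p there: v:T. ✓
v: successors {x}; Diamond p there: x:T. ✓
x: successors {y}; Diamond p there: y:T. ✓
y: successors {z}; Diamond p there: z:T. ✓
z: successors {z}; Diamond p there: z:T. ✓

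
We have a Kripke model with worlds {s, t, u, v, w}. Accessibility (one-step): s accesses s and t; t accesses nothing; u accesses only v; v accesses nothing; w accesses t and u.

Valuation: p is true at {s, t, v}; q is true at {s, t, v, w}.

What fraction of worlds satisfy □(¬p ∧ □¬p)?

2/5

s: successors {s, t}; ¬p ∧ □¬p there: s:F, t:F. ✗
t: no successors, so □(¬p ∧ □¬p) holds vacuously. ✓
u: successors {v}; ¬p ∧ □¬p there: v:F. ✗
v: no successors, so □(¬p ∧ □¬p) holds vacuously. ✓
w: successors {t, u}; ¬p ∧ □¬p there: t:F, u:F. ✗
That's 2 of 5 worlds, so 2/5.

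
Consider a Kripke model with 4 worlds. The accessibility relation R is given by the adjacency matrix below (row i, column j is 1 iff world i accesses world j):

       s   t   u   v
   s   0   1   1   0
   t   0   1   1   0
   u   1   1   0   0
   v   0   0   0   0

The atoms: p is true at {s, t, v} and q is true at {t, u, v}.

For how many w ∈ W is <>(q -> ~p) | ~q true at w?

s: <>(q -> ~p) is T, ~q is T. ✓
t: <>(q -> ~p) is T, ~q is F. ✓
u: <>(q -> ~p) is T, ~q is F. ✓
v: <>(q -> ~p) is F, ~q is F. ✗
Satisfying worlds: {s, t, u}.

3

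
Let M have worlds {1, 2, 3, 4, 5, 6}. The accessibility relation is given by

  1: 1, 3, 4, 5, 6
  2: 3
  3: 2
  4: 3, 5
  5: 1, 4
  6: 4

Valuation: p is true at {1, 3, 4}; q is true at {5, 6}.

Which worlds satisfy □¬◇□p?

{3}

1: successors {1, 3, 4, 5, 6}; ¬◇□p there: 1:F, 3:F, 4:F, 5:T, 6:T. ✗
2: successors {3}; ¬◇□p there: 3:F. ✗
3: successors {2}; ¬◇□p there: 2:T. ✓
4: successors {3, 5}; ¬◇□p there: 3:F, 5:T. ✗
5: successors {1, 4}; ¬◇□p there: 1:F, 4:F. ✗
6: successors {4}; ¬◇□p there: 4:F. ✗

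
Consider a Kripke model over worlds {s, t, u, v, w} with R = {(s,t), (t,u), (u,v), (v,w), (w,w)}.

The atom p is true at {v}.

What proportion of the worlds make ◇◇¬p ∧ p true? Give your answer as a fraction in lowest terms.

s: ◇◇¬p is T, p is F. ✗
t: ◇◇¬p is F, p is F. ✗
u: ◇◇¬p is T, p is F. ✗
v: ◇◇¬p is T, p is T. ✓
w: ◇◇¬p is T, p is F. ✗
That's 1 of 5 worlds, so 1/5.

1/5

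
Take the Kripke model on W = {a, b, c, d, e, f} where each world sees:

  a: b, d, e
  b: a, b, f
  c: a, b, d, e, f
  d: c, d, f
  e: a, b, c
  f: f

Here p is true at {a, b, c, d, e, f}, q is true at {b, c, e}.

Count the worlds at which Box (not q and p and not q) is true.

a: successors {b, d, e}; not q and p and not q there: b:F, d:T, e:F. ✗
b: successors {a, b, f}; not q and p and not q there: a:T, b:F, f:T. ✗
c: successors {a, b, d, e, f}; not q and p and not q there: a:T, b:F, d:T, e:F, f:T. ✗
d: successors {c, d, f}; not q and p and not q there: c:F, d:T, f:T. ✗
e: successors {a, b, c}; not q and p and not q there: a:T, b:F, c:F. ✗
f: successors {f}; not q and p and not q there: f:T. ✓
Satisfying worlds: {f}.

1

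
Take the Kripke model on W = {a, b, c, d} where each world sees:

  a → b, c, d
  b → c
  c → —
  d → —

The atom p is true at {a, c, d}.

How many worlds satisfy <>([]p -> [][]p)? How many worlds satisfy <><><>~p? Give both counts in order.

For <>([]p -> [][]p):
a: successors {b, c, d}; []p -> [][]p there: b:T, c:T, d:T. ✓
b: successors {c}; []p -> [][]p there: c:T. ✓
c: no successors, so <>([]p -> [][]p) fails. ✗
d: no successors, so <>([]p -> [][]p) fails. ✗
— 2 worlds.
For <><><>~p:
a: successors {b, c, d}; <><>~p there: b:F, c:F, d:F. ✗
b: successors {c}; <><>~p there: c:F. ✗
c: no successors, so <><><>~p fails. ✗
d: no successors, so <><><>~p fails. ✗
— 0 worlds.

2 and 0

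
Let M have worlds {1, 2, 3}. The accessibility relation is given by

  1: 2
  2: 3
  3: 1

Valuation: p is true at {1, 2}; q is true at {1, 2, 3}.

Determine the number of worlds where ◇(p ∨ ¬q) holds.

1: successors {2}; p ∨ ¬q there: 2:T. ✓
2: successors {3}; p ∨ ¬q there: 3:F. ✗
3: successors {1}; p ∨ ¬q there: 1:T. ✓
Satisfying worlds: {1, 3}.

2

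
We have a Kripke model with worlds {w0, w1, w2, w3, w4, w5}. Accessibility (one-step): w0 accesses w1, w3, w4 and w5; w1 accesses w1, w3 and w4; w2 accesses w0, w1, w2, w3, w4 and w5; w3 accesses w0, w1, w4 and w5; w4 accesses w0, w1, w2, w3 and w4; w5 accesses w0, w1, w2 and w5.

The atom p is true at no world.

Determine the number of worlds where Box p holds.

0

w0: successors {w1, w3, w4, w5}; p there: w1:F, w3:F, w4:F, w5:F. ✗
w1: successors {w1, w3, w4}; p there: w1:F, w3:F, w4:F. ✗
w2: successors {w0, w1, w2, w3, w4, w5}; p there: w0:F, w1:F, w2:F, w3:F, w4:F, w5:F. ✗
w3: successors {w0, w1, w4, w5}; p there: w0:F, w1:F, w4:F, w5:F. ✗
w4: successors {w0, w1, w2, w3, w4}; p there: w0:F, w1:F, w2:F, w3:F, w4:F. ✗
w5: successors {w0, w1, w2, w5}; p there: w0:F, w1:F, w2:F, w5:F. ✗
Satisfying worlds: ∅.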